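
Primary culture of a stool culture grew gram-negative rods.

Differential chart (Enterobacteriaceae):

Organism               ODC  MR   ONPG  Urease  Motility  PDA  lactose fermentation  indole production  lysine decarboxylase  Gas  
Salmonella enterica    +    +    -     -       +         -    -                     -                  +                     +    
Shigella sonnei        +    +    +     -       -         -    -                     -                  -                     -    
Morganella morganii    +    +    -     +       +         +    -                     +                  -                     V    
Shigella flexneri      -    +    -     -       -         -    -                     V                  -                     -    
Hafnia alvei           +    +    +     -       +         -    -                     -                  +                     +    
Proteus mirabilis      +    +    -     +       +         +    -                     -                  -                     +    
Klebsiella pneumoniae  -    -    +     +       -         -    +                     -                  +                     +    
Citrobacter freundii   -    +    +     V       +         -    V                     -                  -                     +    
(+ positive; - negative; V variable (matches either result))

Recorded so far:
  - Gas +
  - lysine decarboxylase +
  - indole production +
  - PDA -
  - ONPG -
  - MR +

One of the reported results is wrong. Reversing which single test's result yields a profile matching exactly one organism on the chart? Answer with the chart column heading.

As reported, no row in the chart matches all 6 reactions.
Reversing MR → still no organism matches.
Reversing ONPG → still no organism matches.
Reversing Gas → still no organism matches.
Reversing lysine decarboxylase → still no organism matches.
Reversing indole production (to -) → unique match: Salmonella enterica.
Reversing PDA → still no organism matches.

indole production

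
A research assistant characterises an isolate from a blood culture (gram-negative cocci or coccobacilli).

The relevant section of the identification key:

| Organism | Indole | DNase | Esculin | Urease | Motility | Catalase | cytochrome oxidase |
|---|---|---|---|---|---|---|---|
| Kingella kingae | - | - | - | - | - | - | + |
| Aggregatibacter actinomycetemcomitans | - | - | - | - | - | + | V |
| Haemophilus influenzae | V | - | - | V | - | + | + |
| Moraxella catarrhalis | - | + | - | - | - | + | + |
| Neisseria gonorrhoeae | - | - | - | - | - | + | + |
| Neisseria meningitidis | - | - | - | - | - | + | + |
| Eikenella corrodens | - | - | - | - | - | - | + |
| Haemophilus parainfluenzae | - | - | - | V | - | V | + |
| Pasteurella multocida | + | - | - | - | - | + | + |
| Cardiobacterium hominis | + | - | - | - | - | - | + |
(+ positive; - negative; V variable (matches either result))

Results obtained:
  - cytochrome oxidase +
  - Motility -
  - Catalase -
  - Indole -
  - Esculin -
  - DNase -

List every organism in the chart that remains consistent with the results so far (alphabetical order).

Eikenella corrodens, Haemophilus parainfluenzae, Kingella kingae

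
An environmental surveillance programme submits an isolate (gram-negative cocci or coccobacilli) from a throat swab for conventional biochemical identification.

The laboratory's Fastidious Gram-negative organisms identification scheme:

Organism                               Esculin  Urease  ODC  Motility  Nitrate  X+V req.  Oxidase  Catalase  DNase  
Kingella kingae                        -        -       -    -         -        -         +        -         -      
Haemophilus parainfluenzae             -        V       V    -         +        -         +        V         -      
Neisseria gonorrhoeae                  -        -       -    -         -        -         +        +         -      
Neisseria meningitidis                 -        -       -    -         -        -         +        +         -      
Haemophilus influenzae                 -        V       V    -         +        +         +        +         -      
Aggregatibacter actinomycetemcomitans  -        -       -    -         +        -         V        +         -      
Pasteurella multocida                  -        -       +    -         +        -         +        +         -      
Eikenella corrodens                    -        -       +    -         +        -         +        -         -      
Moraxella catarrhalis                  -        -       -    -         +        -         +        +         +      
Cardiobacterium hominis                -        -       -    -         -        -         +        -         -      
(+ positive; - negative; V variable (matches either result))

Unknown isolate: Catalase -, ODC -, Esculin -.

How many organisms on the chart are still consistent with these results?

3

Catalase -: excludes 6 organisms — 4 left.
ODC -: excludes Eikenella corrodens — 3 left.
Esculin -: all 3 remaining candidates are consistent.
Still consistent: Cardiobacterium hominis, Haemophilus parainfluenzae, Kingella kingae.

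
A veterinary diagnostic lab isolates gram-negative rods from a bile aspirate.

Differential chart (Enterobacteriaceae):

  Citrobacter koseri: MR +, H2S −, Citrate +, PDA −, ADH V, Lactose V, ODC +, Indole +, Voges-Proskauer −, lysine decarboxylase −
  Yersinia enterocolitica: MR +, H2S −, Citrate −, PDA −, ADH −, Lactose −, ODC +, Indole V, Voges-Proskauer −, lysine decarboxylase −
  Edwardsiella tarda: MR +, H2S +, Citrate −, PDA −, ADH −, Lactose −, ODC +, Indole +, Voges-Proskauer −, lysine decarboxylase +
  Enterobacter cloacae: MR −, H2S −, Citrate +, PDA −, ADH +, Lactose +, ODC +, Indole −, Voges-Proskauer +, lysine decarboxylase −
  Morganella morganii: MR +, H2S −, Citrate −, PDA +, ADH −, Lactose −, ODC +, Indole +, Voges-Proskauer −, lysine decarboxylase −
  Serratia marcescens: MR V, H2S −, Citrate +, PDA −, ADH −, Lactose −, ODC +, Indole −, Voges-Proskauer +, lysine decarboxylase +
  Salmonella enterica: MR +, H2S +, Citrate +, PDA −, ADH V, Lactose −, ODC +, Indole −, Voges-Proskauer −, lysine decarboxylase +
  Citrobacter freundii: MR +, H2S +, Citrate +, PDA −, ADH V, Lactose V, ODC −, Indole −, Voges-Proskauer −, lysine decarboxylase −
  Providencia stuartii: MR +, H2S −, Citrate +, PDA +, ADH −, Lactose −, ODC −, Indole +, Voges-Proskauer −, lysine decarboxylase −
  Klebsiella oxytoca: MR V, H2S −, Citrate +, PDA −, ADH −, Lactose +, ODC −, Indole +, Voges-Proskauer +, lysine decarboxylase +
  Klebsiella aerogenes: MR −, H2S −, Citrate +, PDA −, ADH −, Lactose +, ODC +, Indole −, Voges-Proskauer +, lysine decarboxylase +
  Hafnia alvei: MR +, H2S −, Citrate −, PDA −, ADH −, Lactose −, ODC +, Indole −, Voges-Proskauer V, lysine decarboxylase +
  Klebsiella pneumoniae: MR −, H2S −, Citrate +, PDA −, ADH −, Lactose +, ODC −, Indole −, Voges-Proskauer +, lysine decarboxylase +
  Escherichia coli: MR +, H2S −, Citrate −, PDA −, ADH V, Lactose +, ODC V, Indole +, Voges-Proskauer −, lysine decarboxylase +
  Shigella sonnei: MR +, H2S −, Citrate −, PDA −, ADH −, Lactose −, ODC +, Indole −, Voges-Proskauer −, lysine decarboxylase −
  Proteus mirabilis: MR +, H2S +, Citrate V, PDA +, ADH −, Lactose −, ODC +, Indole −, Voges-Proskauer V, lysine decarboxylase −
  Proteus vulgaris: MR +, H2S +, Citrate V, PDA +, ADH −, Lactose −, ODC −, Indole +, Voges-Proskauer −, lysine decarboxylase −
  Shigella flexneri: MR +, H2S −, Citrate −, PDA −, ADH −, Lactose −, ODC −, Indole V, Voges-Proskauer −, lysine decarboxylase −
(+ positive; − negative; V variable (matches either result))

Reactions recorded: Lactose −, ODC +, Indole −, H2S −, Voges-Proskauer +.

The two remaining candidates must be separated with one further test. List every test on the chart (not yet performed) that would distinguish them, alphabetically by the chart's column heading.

Lactose −: excludes 5 organisms — 13 left.
H2S −: excludes 5 organisms — 8 left.
ODC +: excludes Providencia stuartii, Shigella flexneri — 6 left.
Indole −: excludes Citrobacter koseri, Morganella morganii — 4 left.
Voges-Proskauer +: excludes Yersinia enterocolitica, Shigella sonnei — 2 left.
Two candidates remain: Hafnia alvei and Serratia marcescens.
  MR: + vs V — variable for at least one, does not separate.
  Citrate: Hafnia alvei −, Serratia marcescens + — discriminates.
  PDA: − vs − — same for both, does not separate.
  ADH: − vs − — same for both, does not separate.
  lysine decarboxylase: + vs + — same for both, does not separate.

Citrate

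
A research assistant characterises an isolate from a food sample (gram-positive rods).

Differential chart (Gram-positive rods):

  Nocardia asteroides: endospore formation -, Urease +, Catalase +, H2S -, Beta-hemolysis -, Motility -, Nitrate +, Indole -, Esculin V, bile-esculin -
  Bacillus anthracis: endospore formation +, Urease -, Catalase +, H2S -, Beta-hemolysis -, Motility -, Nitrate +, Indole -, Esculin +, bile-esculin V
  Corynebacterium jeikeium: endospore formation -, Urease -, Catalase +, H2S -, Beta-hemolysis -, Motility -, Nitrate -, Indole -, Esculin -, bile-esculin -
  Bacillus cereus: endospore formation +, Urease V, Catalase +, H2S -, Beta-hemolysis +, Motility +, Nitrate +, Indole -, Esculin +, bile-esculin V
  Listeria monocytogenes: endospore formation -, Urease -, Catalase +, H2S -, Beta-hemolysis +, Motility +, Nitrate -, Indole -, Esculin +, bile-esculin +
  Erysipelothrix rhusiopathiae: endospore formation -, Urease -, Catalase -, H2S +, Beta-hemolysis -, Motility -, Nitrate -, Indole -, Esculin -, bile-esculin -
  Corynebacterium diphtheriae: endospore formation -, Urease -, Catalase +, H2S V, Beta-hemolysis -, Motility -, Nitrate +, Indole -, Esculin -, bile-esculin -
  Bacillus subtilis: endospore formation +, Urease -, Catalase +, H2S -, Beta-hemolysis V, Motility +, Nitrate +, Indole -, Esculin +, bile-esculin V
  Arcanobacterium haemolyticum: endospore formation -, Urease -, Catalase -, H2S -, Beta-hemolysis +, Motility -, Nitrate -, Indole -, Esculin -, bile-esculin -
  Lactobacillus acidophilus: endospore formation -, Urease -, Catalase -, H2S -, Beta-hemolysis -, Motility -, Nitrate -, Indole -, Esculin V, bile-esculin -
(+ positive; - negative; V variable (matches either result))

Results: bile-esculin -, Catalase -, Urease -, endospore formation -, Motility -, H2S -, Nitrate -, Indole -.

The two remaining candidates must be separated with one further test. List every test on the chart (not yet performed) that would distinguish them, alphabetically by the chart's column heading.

bile-esculin -: excludes Listeria monocytogenes — 9 left.
Indole -: all 9 remaining candidates are consistent.
Nitrate -: excludes 5 organisms — 4 left.
endospore formation -: all 4 remaining candidates are consistent.
Urease -: all 4 remaining candidates are consistent.
Motility -: all 4 remaining candidates are consistent.
Catalase -: excludes Corynebacterium jeikeium — 3 left.
H2S -: excludes Erysipelothrix rhusiopathiae — 2 left.
Two candidates remain: Arcanobacterium haemolyticum and Lactobacillus acidophilus.
  Beta-hemolysis: Arcanobacterium haemolyticum +, Lactobacillus acidophilus - — discriminates.
  Esculin: - vs V — variable for at least one, does not separate.

Beta-hemolysis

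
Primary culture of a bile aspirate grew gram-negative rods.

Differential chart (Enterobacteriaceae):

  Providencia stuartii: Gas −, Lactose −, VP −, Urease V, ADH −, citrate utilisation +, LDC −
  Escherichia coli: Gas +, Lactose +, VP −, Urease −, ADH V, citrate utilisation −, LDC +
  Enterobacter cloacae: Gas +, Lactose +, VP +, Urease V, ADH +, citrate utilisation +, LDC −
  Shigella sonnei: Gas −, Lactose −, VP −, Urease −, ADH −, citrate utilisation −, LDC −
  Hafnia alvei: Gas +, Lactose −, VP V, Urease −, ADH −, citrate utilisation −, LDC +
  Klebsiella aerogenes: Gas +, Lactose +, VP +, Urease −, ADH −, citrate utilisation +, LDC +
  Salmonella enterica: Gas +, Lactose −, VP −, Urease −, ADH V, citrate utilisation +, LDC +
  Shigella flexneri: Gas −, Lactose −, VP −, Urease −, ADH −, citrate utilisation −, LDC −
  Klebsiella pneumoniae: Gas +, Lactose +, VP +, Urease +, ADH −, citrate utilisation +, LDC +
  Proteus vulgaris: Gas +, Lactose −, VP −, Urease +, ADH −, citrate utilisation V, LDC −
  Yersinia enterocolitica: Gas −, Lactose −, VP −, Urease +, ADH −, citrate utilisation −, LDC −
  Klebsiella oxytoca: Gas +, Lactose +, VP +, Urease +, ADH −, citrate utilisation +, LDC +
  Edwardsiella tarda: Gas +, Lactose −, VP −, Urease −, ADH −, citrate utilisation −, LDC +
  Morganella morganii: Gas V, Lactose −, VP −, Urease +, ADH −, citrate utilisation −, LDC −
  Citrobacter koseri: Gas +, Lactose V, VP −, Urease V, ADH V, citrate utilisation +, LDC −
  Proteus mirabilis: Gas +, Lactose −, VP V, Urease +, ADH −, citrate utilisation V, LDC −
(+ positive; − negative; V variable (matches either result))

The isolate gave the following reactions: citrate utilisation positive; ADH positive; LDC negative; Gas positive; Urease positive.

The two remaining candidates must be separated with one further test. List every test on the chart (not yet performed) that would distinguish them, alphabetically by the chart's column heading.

VP

LDC −: excludes 7 organisms — 9 left.
Urease +: excludes Shigella sonnei, Shigella flexneri — 7 left.
citrate utilisation +: excludes Yersinia enterocolitica, Morganella morganii — 5 left.
Gas +: excludes Providencia stuartii — 4 left.
ADH +: excludes Proteus vulgaris, Proteus mirabilis — 2 left.
Two candidates remain: Citrobacter koseri and Enterobacter cloacae.
  Lactose: V vs + — variable for at least one, does not separate.
  VP: Citrobacter koseri −, Enterobacter cloacae + — discriminates.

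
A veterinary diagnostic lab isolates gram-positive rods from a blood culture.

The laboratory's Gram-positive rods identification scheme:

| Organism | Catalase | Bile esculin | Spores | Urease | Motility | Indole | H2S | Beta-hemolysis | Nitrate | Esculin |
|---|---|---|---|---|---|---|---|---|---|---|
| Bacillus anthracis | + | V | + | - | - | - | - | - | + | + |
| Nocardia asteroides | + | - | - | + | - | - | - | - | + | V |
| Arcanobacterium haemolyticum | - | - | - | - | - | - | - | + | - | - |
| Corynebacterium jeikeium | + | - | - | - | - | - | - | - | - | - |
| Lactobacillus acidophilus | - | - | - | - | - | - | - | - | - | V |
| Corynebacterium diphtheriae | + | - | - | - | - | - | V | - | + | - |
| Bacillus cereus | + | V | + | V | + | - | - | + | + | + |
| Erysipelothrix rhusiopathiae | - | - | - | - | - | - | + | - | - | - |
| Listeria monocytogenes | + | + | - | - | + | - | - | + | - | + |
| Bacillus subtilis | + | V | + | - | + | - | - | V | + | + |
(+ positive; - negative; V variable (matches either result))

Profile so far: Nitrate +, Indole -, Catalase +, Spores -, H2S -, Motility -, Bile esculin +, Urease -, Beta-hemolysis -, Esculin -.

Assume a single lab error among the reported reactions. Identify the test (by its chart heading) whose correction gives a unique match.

Bile esculin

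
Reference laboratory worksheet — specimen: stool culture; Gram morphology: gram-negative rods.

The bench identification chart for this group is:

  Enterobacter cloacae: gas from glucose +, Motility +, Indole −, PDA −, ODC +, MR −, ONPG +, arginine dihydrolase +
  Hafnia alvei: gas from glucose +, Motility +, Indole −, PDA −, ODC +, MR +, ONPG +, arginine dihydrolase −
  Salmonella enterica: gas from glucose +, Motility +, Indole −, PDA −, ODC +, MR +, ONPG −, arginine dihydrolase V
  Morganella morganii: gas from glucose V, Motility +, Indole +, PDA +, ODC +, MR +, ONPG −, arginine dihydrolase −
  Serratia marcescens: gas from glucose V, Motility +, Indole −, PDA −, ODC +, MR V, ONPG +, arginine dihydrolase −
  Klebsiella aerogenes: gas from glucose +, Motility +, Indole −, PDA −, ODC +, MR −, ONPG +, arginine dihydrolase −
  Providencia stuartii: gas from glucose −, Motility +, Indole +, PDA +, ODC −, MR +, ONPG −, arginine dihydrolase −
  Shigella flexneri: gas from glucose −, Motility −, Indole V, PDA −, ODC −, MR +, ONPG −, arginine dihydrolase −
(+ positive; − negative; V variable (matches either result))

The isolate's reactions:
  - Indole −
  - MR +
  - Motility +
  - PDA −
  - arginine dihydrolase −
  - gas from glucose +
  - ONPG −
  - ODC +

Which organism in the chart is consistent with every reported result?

Salmonella enterica

gas from glucose +: excludes Providencia stuartii, Shigella flexneri — 6 left.
PDA −: excludes Morganella morganii — 5 left.
arginine dihydrolase −: excludes Enterobacter cloacae — 4 left.
Indole −: all 4 remaining candidates are consistent.
Motility +: all 4 remaining candidates are consistent.
MR +: excludes Klebsiella aerogenes — 3 left.
ONPG −: excludes Hafnia alvei, Serratia marcescens — 1 left.
ODC +: the one remaining candidate is consistent.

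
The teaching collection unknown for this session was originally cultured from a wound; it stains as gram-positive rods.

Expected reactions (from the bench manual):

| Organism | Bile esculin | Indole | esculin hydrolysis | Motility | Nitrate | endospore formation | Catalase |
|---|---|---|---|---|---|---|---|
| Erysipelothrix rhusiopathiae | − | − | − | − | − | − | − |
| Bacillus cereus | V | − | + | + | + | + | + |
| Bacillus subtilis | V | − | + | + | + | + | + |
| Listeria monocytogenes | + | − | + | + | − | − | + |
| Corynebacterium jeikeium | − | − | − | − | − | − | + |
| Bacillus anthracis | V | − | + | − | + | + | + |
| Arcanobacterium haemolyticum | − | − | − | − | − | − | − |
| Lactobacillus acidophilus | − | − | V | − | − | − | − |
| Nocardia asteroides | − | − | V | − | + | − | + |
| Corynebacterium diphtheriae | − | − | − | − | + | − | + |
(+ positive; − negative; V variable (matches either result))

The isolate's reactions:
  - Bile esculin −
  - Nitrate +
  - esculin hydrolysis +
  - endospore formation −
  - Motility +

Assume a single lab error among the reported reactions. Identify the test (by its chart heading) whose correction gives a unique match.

Motility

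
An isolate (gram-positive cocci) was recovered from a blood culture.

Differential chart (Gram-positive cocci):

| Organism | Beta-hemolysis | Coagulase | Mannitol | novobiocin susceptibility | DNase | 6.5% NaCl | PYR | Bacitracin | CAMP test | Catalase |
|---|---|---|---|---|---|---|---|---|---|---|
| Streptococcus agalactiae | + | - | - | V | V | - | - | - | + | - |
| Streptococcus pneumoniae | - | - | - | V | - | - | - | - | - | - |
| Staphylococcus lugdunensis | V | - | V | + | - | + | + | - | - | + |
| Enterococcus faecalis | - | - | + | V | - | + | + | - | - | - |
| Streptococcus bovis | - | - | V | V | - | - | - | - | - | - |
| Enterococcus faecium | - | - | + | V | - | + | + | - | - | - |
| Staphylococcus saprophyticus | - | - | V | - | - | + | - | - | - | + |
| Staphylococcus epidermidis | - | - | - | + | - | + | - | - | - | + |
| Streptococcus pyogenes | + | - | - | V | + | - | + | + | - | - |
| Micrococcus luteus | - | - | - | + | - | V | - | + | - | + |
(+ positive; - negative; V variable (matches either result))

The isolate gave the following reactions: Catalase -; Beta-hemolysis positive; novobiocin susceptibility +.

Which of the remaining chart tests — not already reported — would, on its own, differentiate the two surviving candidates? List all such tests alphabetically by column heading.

novobiocin susceptibility +: excludes Staphylococcus saprophyticus — 9 left.
Catalase -: excludes Staphylococcus lugdunensis, Staphylococcus epidermidis, Micrococcus luteus — 6 left.
Beta-hemolysis +: excludes Streptococcus pneumoniae, Enterococcus faecalis, Streptococcus bovis, Enterococcus faecium — 2 left.
Two candidates remain: Streptococcus agalactiae and Streptococcus pyogenes.
  Coagulase: - vs - — same for both, does not separate.
  Mannitol: - vs - — same for both, does not separate.
  DNase: V vs + — variable for at least one, does not separate.
  6.5% NaCl: - vs - — same for both, does not separate.
  PYR: Streptococcus agalactiae -, Streptococcus pyogenes + — discriminates.
  Bacitracin: Streptococcus agalactiae -, Streptococcus pyogenes + — discriminates.
  CAMP test: Streptococcus agalactiae +, Streptococcus pyogenes - — discriminates.

Bacitracin, CAMP test, PYR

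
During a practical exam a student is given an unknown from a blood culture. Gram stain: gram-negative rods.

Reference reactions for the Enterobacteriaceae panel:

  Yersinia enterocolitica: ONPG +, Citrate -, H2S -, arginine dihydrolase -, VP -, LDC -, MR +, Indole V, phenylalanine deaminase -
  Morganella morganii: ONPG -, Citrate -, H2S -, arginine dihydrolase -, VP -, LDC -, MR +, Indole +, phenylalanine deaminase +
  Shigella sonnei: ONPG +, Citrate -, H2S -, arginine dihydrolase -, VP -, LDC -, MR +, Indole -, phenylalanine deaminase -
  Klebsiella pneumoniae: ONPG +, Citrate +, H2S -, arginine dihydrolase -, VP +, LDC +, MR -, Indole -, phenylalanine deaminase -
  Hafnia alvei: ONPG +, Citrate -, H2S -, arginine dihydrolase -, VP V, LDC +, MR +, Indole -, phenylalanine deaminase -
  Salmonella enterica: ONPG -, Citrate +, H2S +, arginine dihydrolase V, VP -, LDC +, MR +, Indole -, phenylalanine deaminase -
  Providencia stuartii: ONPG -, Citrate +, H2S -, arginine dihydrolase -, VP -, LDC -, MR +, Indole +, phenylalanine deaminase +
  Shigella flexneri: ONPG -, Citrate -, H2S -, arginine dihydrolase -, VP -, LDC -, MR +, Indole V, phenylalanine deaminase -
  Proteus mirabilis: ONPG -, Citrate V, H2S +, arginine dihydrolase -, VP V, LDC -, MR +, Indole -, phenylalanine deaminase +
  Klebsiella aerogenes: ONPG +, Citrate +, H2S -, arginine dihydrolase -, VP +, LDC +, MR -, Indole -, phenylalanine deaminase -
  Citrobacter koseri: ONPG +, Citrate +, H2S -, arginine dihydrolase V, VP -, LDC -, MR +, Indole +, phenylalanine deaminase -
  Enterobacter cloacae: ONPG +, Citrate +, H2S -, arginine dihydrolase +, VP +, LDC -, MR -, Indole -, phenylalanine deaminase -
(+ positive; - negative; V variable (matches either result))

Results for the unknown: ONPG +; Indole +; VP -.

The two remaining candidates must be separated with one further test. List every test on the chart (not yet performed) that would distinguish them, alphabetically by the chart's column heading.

Citrate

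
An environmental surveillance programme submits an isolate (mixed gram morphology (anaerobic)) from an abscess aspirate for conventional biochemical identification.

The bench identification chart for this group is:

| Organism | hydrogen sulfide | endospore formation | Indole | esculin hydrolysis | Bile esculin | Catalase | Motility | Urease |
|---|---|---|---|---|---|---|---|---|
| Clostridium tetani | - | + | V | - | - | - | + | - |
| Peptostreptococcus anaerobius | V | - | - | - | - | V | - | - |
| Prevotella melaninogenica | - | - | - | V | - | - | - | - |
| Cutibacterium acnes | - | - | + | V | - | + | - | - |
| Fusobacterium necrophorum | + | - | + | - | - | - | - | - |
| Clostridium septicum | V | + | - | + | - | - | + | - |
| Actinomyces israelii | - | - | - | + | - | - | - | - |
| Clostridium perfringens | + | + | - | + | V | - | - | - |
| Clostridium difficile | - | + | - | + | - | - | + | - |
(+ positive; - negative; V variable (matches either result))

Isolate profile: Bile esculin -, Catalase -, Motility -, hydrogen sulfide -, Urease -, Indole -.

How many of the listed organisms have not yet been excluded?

3

Catalase -: excludes Cutibacterium acnes — 8 left.
Indole -: excludes Fusobacterium necrophorum — 7 left.
Urease -: all 7 remaining candidates are consistent.
Motility -: excludes Clostridium tetani, Clostridium septicum, Clostridium difficile — 4 left.
Bile esculin -: all 4 remaining candidates are consistent.
hydrogen sulfide -: excludes Clostridium perfringens — 3 left.
Still consistent: Actinomyces israelii, Peptostreptococcus anaerobius, Prevotella melaninogenica.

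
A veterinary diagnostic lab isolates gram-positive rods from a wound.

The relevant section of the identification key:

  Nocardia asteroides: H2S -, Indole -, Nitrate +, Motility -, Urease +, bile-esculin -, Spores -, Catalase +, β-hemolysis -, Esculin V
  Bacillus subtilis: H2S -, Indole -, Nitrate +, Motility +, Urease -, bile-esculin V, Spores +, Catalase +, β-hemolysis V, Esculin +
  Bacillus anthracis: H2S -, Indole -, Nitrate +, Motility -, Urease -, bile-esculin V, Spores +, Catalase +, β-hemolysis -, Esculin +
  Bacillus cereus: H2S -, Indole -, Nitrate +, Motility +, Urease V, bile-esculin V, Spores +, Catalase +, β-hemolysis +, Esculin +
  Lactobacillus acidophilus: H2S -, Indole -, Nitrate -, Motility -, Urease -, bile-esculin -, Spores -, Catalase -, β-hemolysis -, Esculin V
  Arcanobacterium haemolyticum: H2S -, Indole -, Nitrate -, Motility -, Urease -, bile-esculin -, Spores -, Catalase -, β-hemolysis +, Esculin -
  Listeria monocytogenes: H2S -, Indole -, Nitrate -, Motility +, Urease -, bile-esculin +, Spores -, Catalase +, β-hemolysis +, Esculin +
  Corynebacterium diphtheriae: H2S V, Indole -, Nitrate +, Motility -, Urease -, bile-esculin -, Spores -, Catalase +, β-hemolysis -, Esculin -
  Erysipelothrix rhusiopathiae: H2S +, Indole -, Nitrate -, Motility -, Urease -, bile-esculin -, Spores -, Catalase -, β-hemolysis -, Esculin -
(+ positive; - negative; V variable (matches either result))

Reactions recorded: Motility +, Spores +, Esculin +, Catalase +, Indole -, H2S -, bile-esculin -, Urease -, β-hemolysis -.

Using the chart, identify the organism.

Motility +: excludes 6 organisms — 3 left.
Esculin +: all 3 remaining candidates are consistent.
Urease -: all 3 remaining candidates are consistent.
β-hemolysis -: excludes Bacillus cereus, Listeria monocytogenes — 1 left.
H2S -: the one remaining candidate is consistent.
bile-esculin -: the one remaining candidate is consistent.
Catalase +: the one remaining candidate is consistent.
Spores +: the one remaining candidate is consistent.
Indole -: the one remaining candidate is consistent.

Bacillus subtilis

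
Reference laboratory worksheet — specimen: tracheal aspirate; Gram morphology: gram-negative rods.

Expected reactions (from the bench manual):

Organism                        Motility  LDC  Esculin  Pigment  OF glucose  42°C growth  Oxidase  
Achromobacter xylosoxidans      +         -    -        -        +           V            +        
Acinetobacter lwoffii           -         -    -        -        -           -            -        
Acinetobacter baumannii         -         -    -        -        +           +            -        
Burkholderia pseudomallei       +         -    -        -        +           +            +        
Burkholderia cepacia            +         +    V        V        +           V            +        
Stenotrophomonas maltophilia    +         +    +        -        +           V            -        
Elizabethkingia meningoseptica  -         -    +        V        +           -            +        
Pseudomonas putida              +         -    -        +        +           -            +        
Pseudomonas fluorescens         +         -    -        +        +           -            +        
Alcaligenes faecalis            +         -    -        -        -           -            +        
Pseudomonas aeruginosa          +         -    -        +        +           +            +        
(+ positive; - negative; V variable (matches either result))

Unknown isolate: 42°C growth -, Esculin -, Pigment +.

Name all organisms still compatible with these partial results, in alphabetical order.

Pigment +: excludes 6 organisms — 5 left.
Esculin -: excludes Elizabethkingia meningoseptica — 4 left.
42°C growth -: excludes Pseudomonas aeruginosa — 3 left.

Burkholderia cepacia, Pseudomonas fluorescens, Pseudomonas putida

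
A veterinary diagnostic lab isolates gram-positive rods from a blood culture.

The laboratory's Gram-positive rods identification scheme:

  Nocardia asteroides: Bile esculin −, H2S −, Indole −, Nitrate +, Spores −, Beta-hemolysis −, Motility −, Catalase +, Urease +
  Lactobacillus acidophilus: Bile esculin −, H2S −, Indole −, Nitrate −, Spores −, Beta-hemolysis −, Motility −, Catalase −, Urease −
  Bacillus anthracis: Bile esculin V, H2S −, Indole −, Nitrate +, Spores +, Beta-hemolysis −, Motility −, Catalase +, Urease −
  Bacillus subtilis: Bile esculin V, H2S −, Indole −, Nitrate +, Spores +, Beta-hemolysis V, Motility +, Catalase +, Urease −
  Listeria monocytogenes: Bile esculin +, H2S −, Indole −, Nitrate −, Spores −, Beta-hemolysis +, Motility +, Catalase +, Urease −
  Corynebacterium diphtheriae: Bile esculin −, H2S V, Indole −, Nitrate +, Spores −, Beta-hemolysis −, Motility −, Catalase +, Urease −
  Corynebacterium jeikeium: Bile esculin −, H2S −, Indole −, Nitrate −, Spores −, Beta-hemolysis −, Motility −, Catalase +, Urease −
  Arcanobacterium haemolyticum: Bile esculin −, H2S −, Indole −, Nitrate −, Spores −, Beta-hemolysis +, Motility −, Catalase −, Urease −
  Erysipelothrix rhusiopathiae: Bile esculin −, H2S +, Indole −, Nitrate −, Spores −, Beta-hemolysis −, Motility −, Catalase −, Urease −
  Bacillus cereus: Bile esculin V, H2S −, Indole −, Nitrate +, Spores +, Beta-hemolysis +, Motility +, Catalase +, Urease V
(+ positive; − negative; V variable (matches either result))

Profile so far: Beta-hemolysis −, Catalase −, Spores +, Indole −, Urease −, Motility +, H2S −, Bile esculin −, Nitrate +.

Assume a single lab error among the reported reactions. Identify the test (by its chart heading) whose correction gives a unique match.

As reported, no row in the chart matches all 9 reactions.
Reversing Beta-hemolysis → still no organism matches.
Reversing Nitrate → still no organism matches.
Reversing Urease → still no organism matches.
Reversing Bile esculin → still no organism matches.
Reversing Motility → still no organism matches.
Reversing Spores → still no organism matches.
Reversing Indole → still no organism matches.
Reversing Catalase (to +) → unique match: Bacillus subtilis.
Reversing H2S → still no organism matches.

Catalase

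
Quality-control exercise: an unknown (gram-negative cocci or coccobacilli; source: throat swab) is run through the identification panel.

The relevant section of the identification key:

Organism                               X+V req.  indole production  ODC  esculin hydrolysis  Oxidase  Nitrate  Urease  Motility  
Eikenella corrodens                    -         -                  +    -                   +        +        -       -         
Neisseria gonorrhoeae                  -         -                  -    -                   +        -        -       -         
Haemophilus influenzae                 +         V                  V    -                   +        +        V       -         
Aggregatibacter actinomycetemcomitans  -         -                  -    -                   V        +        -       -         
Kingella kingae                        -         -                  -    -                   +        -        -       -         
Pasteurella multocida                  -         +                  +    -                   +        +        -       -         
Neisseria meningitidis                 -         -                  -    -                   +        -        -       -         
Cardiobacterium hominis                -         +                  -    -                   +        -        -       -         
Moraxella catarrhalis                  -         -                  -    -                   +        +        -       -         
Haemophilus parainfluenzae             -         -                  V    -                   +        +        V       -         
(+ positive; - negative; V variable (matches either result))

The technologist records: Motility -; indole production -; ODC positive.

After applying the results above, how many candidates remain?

3

ODC +: excludes 6 organisms — 4 left.
indole production -: excludes Pasteurella multocida — 3 left.
Motility -: all 3 remaining candidates are consistent.
Still consistent: Eikenella corrodens, Haemophilus influenzae, Haemophilus parainfluenzae.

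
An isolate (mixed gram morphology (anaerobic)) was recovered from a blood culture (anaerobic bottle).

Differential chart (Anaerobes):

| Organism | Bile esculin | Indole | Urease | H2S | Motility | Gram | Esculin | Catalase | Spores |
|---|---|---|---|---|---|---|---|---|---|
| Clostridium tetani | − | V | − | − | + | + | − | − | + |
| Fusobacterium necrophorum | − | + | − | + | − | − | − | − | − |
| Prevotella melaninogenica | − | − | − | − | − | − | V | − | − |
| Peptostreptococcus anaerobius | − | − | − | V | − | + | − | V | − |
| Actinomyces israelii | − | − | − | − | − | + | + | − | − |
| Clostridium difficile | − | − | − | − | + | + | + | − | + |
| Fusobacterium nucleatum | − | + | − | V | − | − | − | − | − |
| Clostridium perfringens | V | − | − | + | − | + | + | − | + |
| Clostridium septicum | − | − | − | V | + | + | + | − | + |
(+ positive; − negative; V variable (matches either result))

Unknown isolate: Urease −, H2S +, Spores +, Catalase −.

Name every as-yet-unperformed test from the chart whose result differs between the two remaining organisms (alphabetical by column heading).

Catalase −: all 9 remaining candidates are consistent.
Urease −: all 9 remaining candidates are consistent.
H2S +: excludes Clostridium tetani, Prevotella melaninogenica, Actinomyces israelii, Clostridium difficile — 5 left.
Spores +: excludes Fusobacterium necrophorum, Peptostreptococcus anaerobius, Fusobacterium nucleatum — 2 left.
Two candidates remain: Clostridium perfringens and Clostridium septicum.
  Bile esculin: V vs − — variable for at least one, does not separate.
  Indole: − vs − — same for both, does not separate.
  Motility: Clostridium perfringens −, Clostridium septicum + — discriminates.
  Gram: + vs + — same for both, does not separate.
  Esculin: + vs + — same for both, does not separate.

Motility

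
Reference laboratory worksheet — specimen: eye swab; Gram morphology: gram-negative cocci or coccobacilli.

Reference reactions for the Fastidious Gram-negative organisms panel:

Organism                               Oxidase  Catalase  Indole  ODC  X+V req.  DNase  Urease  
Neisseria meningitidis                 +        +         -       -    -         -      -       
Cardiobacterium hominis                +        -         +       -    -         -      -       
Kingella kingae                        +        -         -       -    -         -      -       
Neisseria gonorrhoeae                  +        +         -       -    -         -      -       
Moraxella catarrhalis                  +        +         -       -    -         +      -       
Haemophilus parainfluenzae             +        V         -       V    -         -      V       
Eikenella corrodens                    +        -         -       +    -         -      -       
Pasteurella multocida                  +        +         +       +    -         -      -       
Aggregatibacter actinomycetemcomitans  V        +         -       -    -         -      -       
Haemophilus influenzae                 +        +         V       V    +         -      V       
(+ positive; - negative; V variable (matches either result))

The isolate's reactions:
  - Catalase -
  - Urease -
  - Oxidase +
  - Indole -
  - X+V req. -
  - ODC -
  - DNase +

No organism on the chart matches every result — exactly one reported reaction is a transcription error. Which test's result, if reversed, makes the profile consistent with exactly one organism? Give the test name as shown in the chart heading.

As reported, no row in the chart matches all 7 reactions.
Reversing Urease → still no organism matches.
Reversing X+V req. → still no organism matches.
Reversing Oxidase → still no organism matches.
Reversing ODC → still no organism matches.
Reversing Indole → still no organism matches.
Reversing DNase → 2 organisms match (not unique).
Reversing Catalase (to +) → unique match: Moraxella catarrhalis.

Catalase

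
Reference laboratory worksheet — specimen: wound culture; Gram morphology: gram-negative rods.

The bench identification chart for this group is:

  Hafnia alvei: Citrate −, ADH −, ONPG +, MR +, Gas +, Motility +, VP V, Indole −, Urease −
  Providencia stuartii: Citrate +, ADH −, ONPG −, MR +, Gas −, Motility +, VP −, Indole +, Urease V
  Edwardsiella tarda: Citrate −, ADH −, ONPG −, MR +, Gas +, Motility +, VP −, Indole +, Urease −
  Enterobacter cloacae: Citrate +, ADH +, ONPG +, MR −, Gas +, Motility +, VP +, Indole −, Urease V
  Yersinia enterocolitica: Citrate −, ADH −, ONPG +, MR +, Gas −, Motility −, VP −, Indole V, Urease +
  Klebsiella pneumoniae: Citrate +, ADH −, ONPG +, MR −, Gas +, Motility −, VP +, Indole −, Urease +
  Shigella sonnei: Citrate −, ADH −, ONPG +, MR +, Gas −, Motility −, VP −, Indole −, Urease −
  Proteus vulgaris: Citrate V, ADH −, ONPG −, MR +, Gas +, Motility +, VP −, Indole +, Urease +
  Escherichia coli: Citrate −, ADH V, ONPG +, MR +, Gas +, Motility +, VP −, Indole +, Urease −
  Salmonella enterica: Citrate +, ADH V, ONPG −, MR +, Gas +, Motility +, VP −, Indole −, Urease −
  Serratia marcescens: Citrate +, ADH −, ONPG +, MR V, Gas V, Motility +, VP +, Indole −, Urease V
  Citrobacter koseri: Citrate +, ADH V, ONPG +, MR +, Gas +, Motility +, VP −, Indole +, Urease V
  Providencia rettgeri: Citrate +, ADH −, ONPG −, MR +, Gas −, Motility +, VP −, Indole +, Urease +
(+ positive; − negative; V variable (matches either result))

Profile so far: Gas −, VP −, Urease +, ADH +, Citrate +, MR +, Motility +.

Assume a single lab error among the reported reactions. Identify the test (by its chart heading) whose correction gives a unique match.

Gas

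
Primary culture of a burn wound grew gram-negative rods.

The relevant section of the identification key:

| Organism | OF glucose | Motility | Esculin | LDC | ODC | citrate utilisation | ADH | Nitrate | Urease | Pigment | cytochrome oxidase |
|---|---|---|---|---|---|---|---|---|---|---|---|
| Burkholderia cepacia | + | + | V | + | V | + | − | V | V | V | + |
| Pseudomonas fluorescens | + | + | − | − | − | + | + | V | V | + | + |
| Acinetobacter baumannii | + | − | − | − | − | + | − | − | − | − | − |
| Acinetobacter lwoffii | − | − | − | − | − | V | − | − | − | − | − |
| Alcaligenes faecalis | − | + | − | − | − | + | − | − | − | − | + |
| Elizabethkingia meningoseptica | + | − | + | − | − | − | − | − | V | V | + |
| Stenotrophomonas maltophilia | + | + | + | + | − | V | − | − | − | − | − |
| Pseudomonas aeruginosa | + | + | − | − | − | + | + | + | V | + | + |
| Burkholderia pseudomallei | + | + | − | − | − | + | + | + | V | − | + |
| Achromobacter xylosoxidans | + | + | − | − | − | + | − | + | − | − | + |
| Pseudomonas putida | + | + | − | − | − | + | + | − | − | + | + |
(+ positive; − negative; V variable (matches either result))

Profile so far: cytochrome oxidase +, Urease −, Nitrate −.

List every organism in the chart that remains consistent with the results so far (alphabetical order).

Alcaligenes faecalis, Burkholderia cepacia, Elizabethkingia meningoseptica, Pseudomonas fluorescens, Pseudomonas putida

Nitrate −: excludes Pseudomonas aeruginosa, Burkholderia pseudomallei, Achromobacter xylosoxidans — 8 left.
Urease −: all 8 remaining candidates are consistent.
cytochrome oxidase +: excludes Acinetobacter baumannii, Acinetobacter lwoffii, Stenotrophomonas maltophilia — 5 left.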